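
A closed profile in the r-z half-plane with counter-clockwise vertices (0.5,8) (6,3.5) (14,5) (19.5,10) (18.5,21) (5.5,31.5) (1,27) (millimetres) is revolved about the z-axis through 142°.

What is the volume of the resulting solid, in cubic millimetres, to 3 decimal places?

Profile (r,z), 7 vertices: (0.5,8) (6,3.5) (14,5) (19.5,10) (18.5,21) (5.5,31.5) (1,27)
edge 0: (0.5,8)→(6,3.5)  cross = 0.5·3.5 − 6·8 = -46.2500; (r_i+r_j)·cross = 6.5·-46.2500 = -300.6250
edge 1: (6,3.5)→(14,5)  cross = 6·5 − 14·3.5 = -19.0000; (r_i+r_j)·cross = 20·-19.0000 = -380.0000
edge 2: (14,5)→(19.5,10)  cross = 14·10 − 19.5·5 = 42.5000; (r_i+r_j)·cross = 33.5·42.5000 = 1423.7500
edge 3: (19.5,10)→(18.5,21)  cross = 19.5·21 − 18.5·10 = 224.5000; (r_i+r_j)·cross = 38·224.5000 = 8531.0000
edge 4: (18.5,21)→(5.5,31.5)  cross = 18.5·31.5 − 5.5·21 = 467.2500; (r_i+r_j)·cross = 24·467.2500 = 11214.0000
edge 5: (5.5,31.5)→(1,27)  cross = 5.5·27 − 1·31.5 = 117.0000; (r_i+r_j)·cross = 6.5·117.0000 = 760.5000
edge 6: (1,27)→(0.5,8)  cross = 1·8 − 0.5·27 = -5.5000; (r_i+r_j)·cross = 1.5·-5.5000 = -8.2500
Σcross = 780.5000 → A = |Σcross|/2 = 390.2500 mm²
Σ(r_i+r_j)·cross = 21240.3750 → first moment M = |Σ|/6 = 3540.0625
R_c = M/A = 3540.0625/390.2500 = 9.0713 mm
θ = 142° = 2.478368 rad
V = θ·R_c·A = 2.478368·9.0713·390.2500 = 8773.576 mm³

Volume = 8773.576 mm³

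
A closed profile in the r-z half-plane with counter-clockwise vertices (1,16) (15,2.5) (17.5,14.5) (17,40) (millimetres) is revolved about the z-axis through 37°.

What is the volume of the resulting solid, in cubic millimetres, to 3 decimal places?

Profile (r,z), 4 vertices: (1,16) (15,2.5) (17.5,14.5) (17,40)
edge 0: (1,16)→(15,2.5)  cross = 1·2.5 − 15·16 = -237.5000; (r_i+r_j)·cross = 16·-237.5000 = -3800.0000
edge 1: (15,2.5)→(17.5,14.5)  cross = 15·14.5 − 17.5·2.5 = 173.7500; (r_i+r_j)·cross = 32.5·173.7500 = 5646.8750
edge 2: (17.5,14.5)→(17,40)  cross = 17.5·40 − 17·14.5 = 453.5000; (r_i+r_j)·cross = 34.5·453.5000 = 15645.7500
edge 3: (17,40)→(1,16)  cross = 17·16 − 1·40 = 232.0000; (r_i+r_j)·cross = 18·232.0000 = 4176.0000
Σcross = 621.7500 → A = |Σcross|/2 = 310.8750 mm²
Σ(r_i+r_j)·cross = 21668.6250 → first moment M = |Σ|/6 = 3611.4375
R_c = M/A = 3611.4375/310.8750 = 11.6170 mm
θ = 37° = 0.645772 rad
V = θ·R_c·A = 0.645772·11.6170·310.8750 = 2332.165 mm³

Volume = 2332.165 mm³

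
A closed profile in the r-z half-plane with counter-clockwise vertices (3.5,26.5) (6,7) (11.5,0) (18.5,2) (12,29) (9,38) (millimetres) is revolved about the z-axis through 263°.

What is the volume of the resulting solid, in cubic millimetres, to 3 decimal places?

Volume = 14572.788 mm³

Profile (r,z), 6 vertices: (3.5,26.5) (6,7) (11.5,0) (18.5,2) (12,29) (9,38)
edge 0: (3.5,26.5)→(6,7)  cross = 3.5·7 − 6·26.5 = -134.5000; (r_i+r_j)·cross = 9.5·-134.5000 = -1277.7500
edge 1: (6,7)→(11.5,0)  cross = 6·0 − 11.5·7 = -80.5000; (r_i+r_j)·cross = 17.5·-80.5000 = -1408.7500
edge 2: (11.5,0)→(18.5,2)  cross = 11.5·2 − 18.5·0 = 23.0000; (r_i+r_j)·cross = 30·23.0000 = 690.0000
edge 3: (18.5,2)→(12,29)  cross = 18.5·29 − 12·2 = 512.5000; (r_i+r_j)·cross = 30.5·512.5000 = 15631.2500
edge 4: (12,29)→(9,38)  cross = 12·38 − 9·29 = 195.0000; (r_i+r_j)·cross = 21·195.0000 = 4095.0000
edge 5: (9,38)→(3.5,26.5)  cross = 9·26.5 − 3.5·38 = 105.5000; (r_i+r_j)·cross = 12.5·105.5000 = 1318.7500
Σcross = 621.0000 → A = |Σcross|/2 = 310.5000 mm²
Σ(r_i+r_j)·cross = 19048.5000 → first moment M = |Σ|/6 = 3174.7500
R_c = M/A = 3174.7500/310.5000 = 10.2246 mm
θ = 263° = 4.590216 rad
V = θ·R_c·A = 4.590216·10.2246·310.5000 = 14572.788 mm³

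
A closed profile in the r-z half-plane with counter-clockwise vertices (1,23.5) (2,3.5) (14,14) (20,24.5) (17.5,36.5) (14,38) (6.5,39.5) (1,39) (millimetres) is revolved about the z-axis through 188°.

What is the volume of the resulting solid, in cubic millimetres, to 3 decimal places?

Volume = 14038.354 mm³

Profile (r,z), 8 vertices: (1,23.5) (2,3.5) (14,14) (20,24.5) (17.5,36.5) (14,38) (6.5,39.5) (1,39)
edge 0: (1,23.5)→(2,3.5)  cross = 1·3.5 − 2·23.5 = -43.5000; (r_i+r_j)·cross = 3·-43.5000 = -130.5000
edge 1: (2,3.5)→(14,14)  cross = 2·14 − 14·3.5 = -21.0000; (r_i+r_j)·cross = 16·-21.0000 = -336.0000
edge 2: (14,14)→(20,24.5)  cross = 14·24.5 − 20·14 = 63.0000; (r_i+r_j)·cross = 34·63.0000 = 2142.0000
edge 3: (20,24.5)→(17.5,36.5)  cross = 20·36.5 − 17.5·24.5 = 301.2500; (r_i+r_j)·cross = 37.5·301.2500 = 11296.8750
edge 4: (17.5,36.5)→(14,38)  cross = 17.5·38 − 14·36.5 = 154.0000; (r_i+r_j)·cross = 31.5·154.0000 = 4851.0000
edge 5: (14,38)→(6.5,39.5)  cross = 14·39.5 − 6.5·38 = 306.0000; (r_i+r_j)·cross = 20.5·306.0000 = 6273.0000
edge 6: (6.5,39.5)→(1,39)  cross = 6.5·39 − 1·39.5 = 214.0000; (r_i+r_j)·cross = 7.5·214.0000 = 1605.0000
edge 7: (1,39)→(1,23.5)  cross = 1·23.5 − 1·39 = -15.5000; (r_i+r_j)·cross = 2·-15.5000 = -31.0000
Σcross = 958.2500 → A = |Σcross|/2 = 479.1250 mm²
Σ(r_i+r_j)·cross = 25670.3750 → first moment M = |Σ|/6 = 4278.3958
R_c = M/A = 4278.3958/479.1250 = 8.9296 mm
θ = 188° = 3.281219 rad
V = θ·R_c·A = 3.281219·8.9296·479.1250 = 14038.354 mm³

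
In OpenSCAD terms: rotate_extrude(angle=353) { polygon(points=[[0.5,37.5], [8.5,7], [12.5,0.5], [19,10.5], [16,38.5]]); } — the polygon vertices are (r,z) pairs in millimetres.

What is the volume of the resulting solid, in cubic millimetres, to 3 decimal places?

Profile (r,z), 5 vertices: (0.5,37.5) (8.5,7) (12.5,0.5) (19,10.5) (16,38.5)
edge 0: (0.5,37.5)→(8.5,7)  cross = 0.5·7 − 8.5·37.5 = -315.2500; (r_i+r_j)·cross = 9·-315.2500 = -2837.2500
edge 1: (8.5,7)→(12.5,0.5)  cross = 8.5·0.5 − 12.5·7 = -83.2500; (r_i+r_j)·cross = 21·-83.2500 = -1748.2500
edge 2: (12.5,0.5)→(19,10.5)  cross = 12.5·10.5 − 19·0.5 = 121.7500; (r_i+r_j)·cross = 31.5·121.7500 = 3835.1250
edge 3: (19,10.5)→(16,38.5)  cross = 19·38.5 − 16·10.5 = 563.5000; (r_i+r_j)·cross = 35·563.5000 = 19722.5000
edge 4: (16,38.5)→(0.5,37.5)  cross = 16·37.5 − 0.5·38.5 = 580.7500; (r_i+r_j)·cross = 16.5·580.7500 = 9582.3750
Σcross = 867.5000 → A = |Σcross|/2 = 433.7500 mm²
Σ(r_i+r_j)·cross = 28554.5000 → first moment M = |Σ|/6 = 4759.0833
R_c = M/A = 4759.0833/433.7500 = 10.9720 mm
θ = 353° = 6.161012 rad
V = θ·R_c·A = 6.161012·10.9720·433.7500 = 29320.771 mm³

Volume = 29320.771 mm³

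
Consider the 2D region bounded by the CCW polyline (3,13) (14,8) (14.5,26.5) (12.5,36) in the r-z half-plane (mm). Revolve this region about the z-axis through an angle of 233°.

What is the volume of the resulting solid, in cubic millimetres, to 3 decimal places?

Profile (r,z), 4 vertices: (3,13) (14,8) (14.5,26.5) (12.5,36)
edge 0: (3,13)→(14,8)  cross = 3·8 − 14·13 = -158.0000; (r_i+r_j)·cross = 17·-158.0000 = -2686.0000
edge 1: (14,8)→(14.5,26.5)  cross = 14·26.5 − 14.5·8 = 255.0000; (r_i+r_j)·cross = 28.5·255.0000 = 7267.5000
edge 2: (14.5,26.5)→(12.5,36)  cross = 14.5·36 − 12.5·26.5 = 190.7500; (r_i+r_j)·cross = 27·190.7500 = 5150.2500
edge 3: (12.5,36)→(3,13)  cross = 12.5·13 − 3·36 = 54.5000; (r_i+r_j)·cross = 15.5·54.5000 = 844.7500
Σcross = 342.2500 → A = |Σcross|/2 = 171.1250 mm²
Σ(r_i+r_j)·cross = 10576.5000 → first moment M = |Σ|/6 = 1762.7500
R_c = M/A = 1762.7500/171.1250 = 10.3009 mm
θ = 233° = 4.066617 rad
V = θ·R_c·A = 4.066617·10.3009·171.1250 = 7168.429 mm³

Volume = 7168.429 mm³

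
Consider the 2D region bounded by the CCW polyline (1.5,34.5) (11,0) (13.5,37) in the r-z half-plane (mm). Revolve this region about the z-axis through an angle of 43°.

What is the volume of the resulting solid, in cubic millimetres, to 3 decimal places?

Volume = 1423.620 mm³

Profile (r,z), 3 vertices: (1.5,34.5) (11,0) (13.5,37)
edge 0: (1.5,34.5)→(11,0)  cross = 1.5·0 − 11·34.5 = -379.5000; (r_i+r_j)·cross = 12.5·-379.5000 = -4743.7500
edge 1: (11,0)→(13.5,37)  cross = 11·37 − 13.5·0 = 407.0000; (r_i+r_j)·cross = 24.5·407.0000 = 9971.5000
edge 2: (13.5,37)→(1.5,34.5)  cross = 13.5·34.5 − 1.5·37 = 410.2500; (r_i+r_j)·cross = 15·410.2500 = 6153.7500
Σcross = 437.7500 → A = |Σcross|/2 = 218.8750 mm²
Σ(r_i+r_j)·cross = 11381.5000 → first moment M = |Σ|/6 = 1896.9167
R_c = M/A = 1896.9167/218.8750 = 8.6667 mm
θ = 43° = 0.750492 rad
V = θ·R_c·A = 0.750492·8.6667·218.8750 = 1423.620 mm³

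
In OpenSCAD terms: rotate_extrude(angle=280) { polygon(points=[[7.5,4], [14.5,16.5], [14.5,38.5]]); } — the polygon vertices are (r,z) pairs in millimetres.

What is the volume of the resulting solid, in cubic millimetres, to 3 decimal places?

Volume = 4578.231 mm³

Profile (r,z), 3 vertices: (7.5,4) (14.5,16.5) (14.5,38.5)
edge 0: (7.5,4)→(14.5,16.5)  cross = 7.5·16.5 − 14.5·4 = 65.7500; (r_i+r_j)·cross = 22·65.7500 = 1446.5000
edge 1: (14.5,16.5)→(14.5,38.5)  cross = 14.5·38.5 − 14.5·16.5 = 319.0000; (r_i+r_j)·cross = 29·319.0000 = 9251.0000
edge 2: (14.5,38.5)→(7.5,4)  cross = 14.5·4 − 7.5·38.5 = -230.7500; (r_i+r_j)·cross = 22·-230.7500 = -5076.5000
Σcross = 154.0000 → A = |Σcross|/2 = 77.0000 mm²
Σ(r_i+r_j)·cross = 5621.0000 → first moment M = |Σ|/6 = 936.8333
R_c = M/A = 936.8333/77.0000 = 12.1667 mm
θ = 280° = 4.886922 rad
V = θ·R_c·A = 4.886922·12.1667·77.0000 = 4578.231 mm³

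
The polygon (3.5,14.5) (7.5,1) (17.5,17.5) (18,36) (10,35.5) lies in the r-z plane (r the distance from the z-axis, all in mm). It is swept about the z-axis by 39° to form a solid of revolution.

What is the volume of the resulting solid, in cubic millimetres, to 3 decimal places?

Volume = 2377.907 mm³

Profile (r,z), 5 vertices: (3.5,14.5) (7.5,1) (17.5,17.5) (18,36) (10,35.5)
edge 0: (3.5,14.5)→(7.5,1)  cross = 3.5·1 − 7.5·14.5 = -105.2500; (r_i+r_j)·cross = 11·-105.2500 = -1157.7500
edge 1: (7.5,1)→(17.5,17.5)  cross = 7.5·17.5 − 17.5·1 = 113.7500; (r_i+r_j)·cross = 25·113.7500 = 2843.7500
edge 2: (17.5,17.5)→(18,36)  cross = 17.5·36 − 18·17.5 = 315.0000; (r_i+r_j)·cross = 35.5·315.0000 = 11182.5000
edge 3: (18,36)→(10,35.5)  cross = 18·35.5 − 10·36 = 279.0000; (r_i+r_j)·cross = 28·279.0000 = 7812.0000
edge 4: (10,35.5)→(3.5,14.5)  cross = 10·14.5 − 3.5·35.5 = 20.7500; (r_i+r_j)·cross = 13.5·20.7500 = 280.1250
Σcross = 623.2500 → A = |Σcross|/2 = 311.6250 mm²
Σ(r_i+r_j)·cross = 20960.6250 → first moment M = |Σ|/6 = 3493.4375
R_c = M/A = 3493.4375/311.6250 = 11.2104 mm
θ = 39° = 0.680678 rad
V = θ·R_c·A = 0.680678·11.2104·311.6250 = 2377.907 mm³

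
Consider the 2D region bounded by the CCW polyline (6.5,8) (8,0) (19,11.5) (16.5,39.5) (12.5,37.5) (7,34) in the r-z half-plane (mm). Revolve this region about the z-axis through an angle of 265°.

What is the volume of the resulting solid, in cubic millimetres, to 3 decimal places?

Volume = 20064.456 mm³

Profile (r,z), 6 vertices: (6.5,8) (8,0) (19,11.5) (16.5,39.5) (12.5,37.5) (7,34)
edge 0: (6.5,8)→(8,0)  cross = 6.5·0 − 8·8 = -64.0000; (r_i+r_j)·cross = 14.5·-64.0000 = -928.0000
edge 1: (8,0)→(19,11.5)  cross = 8·11.5 − 19·0 = 92.0000; (r_i+r_j)·cross = 27·92.0000 = 2484.0000
edge 2: (19,11.5)→(16.5,39.5)  cross = 19·39.5 − 16.5·11.5 = 560.7500; (r_i+r_j)·cross = 35.5·560.7500 = 19906.6250
edge 3: (16.5,39.5)→(12.5,37.5)  cross = 16.5·37.5 − 12.5·39.5 = 125.0000; (r_i+r_j)·cross = 29·125.0000 = 3625.0000
edge 4: (12.5,37.5)→(7,34)  cross = 12.5·34 − 7·37.5 = 162.5000; (r_i+r_j)·cross = 19.5·162.5000 = 3168.7500
edge 5: (7,34)→(6.5,8)  cross = 7·8 − 6.5·34 = -165.0000; (r_i+r_j)·cross = 13.5·-165.0000 = -2227.5000
Σcross = 711.2500 → A = |Σcross|/2 = 355.6250 mm²
Σ(r_i+r_j)·cross = 26028.8750 → first moment M = |Σ|/6 = 4338.1458
R_c = M/A = 4338.1458/355.6250 = 12.1987 mm
θ = 265° = 4.625123 rad
V = θ·R_c·A = 4.625123·12.1987·355.6250 = 20064.456 mm³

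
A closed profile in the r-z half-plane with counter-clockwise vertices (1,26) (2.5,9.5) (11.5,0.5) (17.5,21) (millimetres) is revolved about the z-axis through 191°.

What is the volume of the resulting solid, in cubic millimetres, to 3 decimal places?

Profile (r,z), 4 vertices: (1,26) (2.5,9.5) (11.5,0.5) (17.5,21)
edge 0: (1,26)→(2.5,9.5)  cross = 1·9.5 − 2.5·26 = -55.5000; (r_i+r_j)·cross = 3.5·-55.5000 = -194.2500
edge 1: (2.5,9.5)→(11.5,0.5)  cross = 2.5·0.5 − 11.5·9.5 = -108.0000; (r_i+r_j)·cross = 14·-108.0000 = -1512.0000
edge 2: (11.5,0.5)→(17.5,21)  cross = 11.5·21 − 17.5·0.5 = 232.7500; (r_i+r_j)·cross = 29·232.7500 = 6749.7500
edge 3: (17.5,21)→(1,26)  cross = 17.5·26 − 1·21 = 434.0000; (r_i+r_j)·cross = 18.5·434.0000 = 8029.0000
Σcross = 503.2500 → A = |Σcross|/2 = 251.6250 mm²
Σ(r_i+r_j)·cross = 13072.5000 → first moment M = |Σ|/6 = 2178.7500
R_c = M/A = 2178.7500/251.6250 = 8.6587 mm
θ = 191° = 3.333579 rad
V = θ·R_c·A = 3.333579·8.6587·251.6250 = 7263.035 mm³

Volume = 7263.035 mm³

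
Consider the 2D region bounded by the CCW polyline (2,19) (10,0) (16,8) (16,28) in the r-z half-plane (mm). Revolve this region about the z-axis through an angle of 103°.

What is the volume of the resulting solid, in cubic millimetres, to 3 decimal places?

Volume = 4345.614 mm³

Profile (r,z), 4 vertices: (2,19) (10,0) (16,8) (16,28)
edge 0: (2,19)→(10,0)  cross = 2·0 − 10·19 = -190.0000; (r_i+r_j)·cross = 12·-190.0000 = -2280.0000
edge 1: (10,0)→(16,8)  cross = 10·8 − 16·0 = 80.0000; (r_i+r_j)·cross = 26·80.0000 = 2080.0000
edge 2: (16,8)→(16,28)  cross = 16·28 − 16·8 = 320.0000; (r_i+r_j)·cross = 32·320.0000 = 10240.0000
edge 3: (16,28)→(2,19)  cross = 16·19 − 2·28 = 248.0000; (r_i+r_j)·cross = 18·248.0000 = 4464.0000
Σcross = 458.0000 → A = |Σcross|/2 = 229.0000 mm²
Σ(r_i+r_j)·cross = 14504.0000 → first moment M = |Σ|/6 = 2417.3333
R_c = M/A = 2417.3333/229.0000 = 10.5560 mm
θ = 103° = 1.797689 rad
V = θ·R_c·A = 1.797689·10.5560·229.0000 = 4345.614 mm³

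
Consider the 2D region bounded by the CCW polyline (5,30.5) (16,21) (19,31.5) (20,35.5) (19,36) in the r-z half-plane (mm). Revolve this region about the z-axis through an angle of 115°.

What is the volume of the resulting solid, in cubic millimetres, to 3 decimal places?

Profile (r,z), 5 vertices: (5,30.5) (16,21) (19,31.5) (20,35.5) (19,36)
edge 0: (5,30.5)→(16,21)  cross = 5·21 − 16·30.5 = -383.0000; (r_i+r_j)·cross = 21·-383.0000 = -8043.0000
edge 1: (16,21)→(19,31.5)  cross = 16·31.5 − 19·21 = 105.0000; (r_i+r_j)·cross = 35·105.0000 = 3675.0000
edge 2: (19,31.5)→(20,35.5)  cross = 19·35.5 − 20·31.5 = 44.5000; (r_i+r_j)·cross = 39·44.5000 = 1735.5000
edge 3: (20,35.5)→(19,36)  cross = 20·36 − 19·35.5 = 45.5000; (r_i+r_j)·cross = 39·45.5000 = 1774.5000
edge 4: (19,36)→(5,30.5)  cross = 19·30.5 − 5·36 = 399.5000; (r_i+r_j)·cross = 24·399.5000 = 9588.0000
Σcross = 211.5000 → A = |Σcross|/2 = 105.7500 mm²
Σ(r_i+r_j)·cross = 8730.0000 → first moment M = |Σ|/6 = 1455.0000
R_c = M/A = 1455.0000/105.7500 = 13.7589 mm
θ = 115° = 2.007129 rad
V = θ·R_c·A = 2.007129·13.7589·105.7500 = 2920.372 mm³

Volume = 2920.372 mm³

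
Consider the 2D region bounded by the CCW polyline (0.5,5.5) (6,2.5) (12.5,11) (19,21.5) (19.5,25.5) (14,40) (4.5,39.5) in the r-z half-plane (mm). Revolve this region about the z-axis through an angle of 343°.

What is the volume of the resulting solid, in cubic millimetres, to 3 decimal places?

Volume = 25868.326 mm³

Profile (r,z), 7 vertices: (0.5,5.5) (6,2.5) (12.5,11) (19,21.5) (19.5,25.5) (14,40) (4.5,39.5)
edge 0: (0.5,5.5)→(6,2.5)  cross = 0.5·2.5 − 6·5.5 = -31.7500; (r_i+r_j)·cross = 6.5·-31.7500 = -206.3750
edge 1: (6,2.5)→(12.5,11)  cross = 6·11 − 12.5·2.5 = 34.7500; (r_i+r_j)·cross = 18.5·34.7500 = 642.8750
edge 2: (12.5,11)→(19,21.5)  cross = 12.5·21.5 − 19·11 = 59.7500; (r_i+r_j)·cross = 31.5·59.7500 = 1882.1250
edge 3: (19,21.5)→(19.5,25.5)  cross = 19·25.5 − 19.5·21.5 = 65.2500; (r_i+r_j)·cross = 38.5·65.2500 = 2512.1250
edge 4: (19.5,25.5)→(14,40)  cross = 19.5·40 − 14·25.5 = 423.0000; (r_i+r_j)·cross = 33.5·423.0000 = 14170.5000
edge 5: (14,40)→(4.5,39.5)  cross = 14·39.5 − 4.5·40 = 373.0000; (r_i+r_j)·cross = 18.5·373.0000 = 6900.5000
edge 6: (4.5,39.5)→(0.5,5.5)  cross = 4.5·5.5 − 0.5·39.5 = 5.0000; (r_i+r_j)·cross = 5·5.0000 = 25.0000
Σcross = 929.0000 → A = |Σcross|/2 = 464.5000 mm²
Σ(r_i+r_j)·cross = 25926.7500 → first moment M = |Σ|/6 = 4321.1250
R_c = M/A = 4321.1250/464.5000 = 9.3027 mm
θ = 343° = 5.986479 rad
V = θ·R_c·A = 5.986479·9.3027·464.5000 = 25868.326 mm³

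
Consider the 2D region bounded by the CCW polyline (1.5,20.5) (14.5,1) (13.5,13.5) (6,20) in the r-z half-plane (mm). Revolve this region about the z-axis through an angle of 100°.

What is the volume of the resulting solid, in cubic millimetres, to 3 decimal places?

Profile (r,z), 4 vertices: (1.5,20.5) (14.5,1) (13.5,13.5) (6,20)
edge 0: (1.5,20.5)→(14.5,1)  cross = 1.5·1 − 14.5·20.5 = -295.7500; (r_i+r_j)·cross = 16·-295.7500 = -4732.0000
edge 1: (14.5,1)→(13.5,13.5)  cross = 14.5·13.5 − 13.5·1 = 182.2500; (r_i+r_j)·cross = 28·182.2500 = 5103.0000
edge 2: (13.5,13.5)→(6,20)  cross = 13.5·20 − 6·13.5 = 189.0000; (r_i+r_j)·cross = 19.5·189.0000 = 3685.5000
edge 3: (6,20)→(1.5,20.5)  cross = 6·20.5 − 1.5·20 = 93.0000; (r_i+r_j)·cross = 7.5·93.0000 = 697.5000
Σcross = 168.5000 → A = |Σcross|/2 = 84.2500 mm²
Σ(r_i+r_j)·cross = 4754.0000 → first moment M = |Σ|/6 = 792.3333
R_c = M/A = 792.3333/84.2500 = 9.4045 mm
θ = 100° = 1.745329 rad
V = θ·R_c·A = 1.745329·9.4045·84.2500 = 1382.883 mm³

Volume = 1382.883 mm³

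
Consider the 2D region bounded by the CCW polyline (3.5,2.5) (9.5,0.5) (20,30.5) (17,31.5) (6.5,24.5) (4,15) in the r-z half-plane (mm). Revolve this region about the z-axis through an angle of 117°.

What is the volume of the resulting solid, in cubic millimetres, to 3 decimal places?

Profile (r,z), 6 vertices: (3.5,2.5) (9.5,0.5) (20,30.5) (17,31.5) (6.5,24.5) (4,15)
edge 0: (3.5,2.5)→(9.5,0.5)  cross = 3.5·0.5 − 9.5·2.5 = -22.0000; (r_i+r_j)·cross = 13·-22.0000 = -286.0000
edge 1: (9.5,0.5)→(20,30.5)  cross = 9.5·30.5 − 20·0.5 = 279.7500; (r_i+r_j)·cross = 29.5·279.7500 = 8252.6250
edge 2: (20,30.5)→(17,31.5)  cross = 20·31.5 − 17·30.5 = 111.5000; (r_i+r_j)·cross = 37·111.5000 = 4125.5000
edge 3: (17,31.5)→(6.5,24.5)  cross = 17·24.5 − 6.5·31.5 = 211.7500; (r_i+r_j)·cross = 23.5·211.7500 = 4976.1250
edge 4: (6.5,24.5)→(4,15)  cross = 6.5·15 − 4·24.5 = -0.5000; (r_i+r_j)·cross = 10.5·-0.5000 = -5.2500
edge 5: (4,15)→(3.5,2.5)  cross = 4·2.5 − 3.5·15 = -42.5000; (r_i+r_j)·cross = 7.5·-42.5000 = -318.7500
Σcross = 538.0000 → A = |Σcross|/2 = 269.0000 mm²
Σ(r_i+r_j)·cross = 16744.2500 → first moment M = |Σ|/6 = 2790.7083
R_c = M/A = 2790.7083/269.0000 = 10.3744 mm
θ = 117° = 2.042035 rad
V = θ·R_c·A = 2.042035·10.3744·269.0000 = 5698.725 mm³

Volume = 5698.725 mm³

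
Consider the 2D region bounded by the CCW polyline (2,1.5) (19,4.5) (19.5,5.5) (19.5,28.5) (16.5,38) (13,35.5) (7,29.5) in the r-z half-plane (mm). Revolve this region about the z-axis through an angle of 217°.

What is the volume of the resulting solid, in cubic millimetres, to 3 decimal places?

Volume = 20479.542 mm³

Profile (r,z), 7 vertices: (2,1.5) (19,4.5) (19.5,5.5) (19.5,28.5) (16.5,38) (13,35.5) (7,29.5)
edge 0: (2,1.5)→(19,4.5)  cross = 2·4.5 − 19·1.5 = -19.5000; (r_i+r_j)·cross = 21·-19.5000 = -409.5000
edge 1: (19,4.5)→(19.5,5.5)  cross = 19·5.5 − 19.5·4.5 = 16.7500; (r_i+r_j)·cross = 38.5·16.7500 = 644.8750
edge 2: (19.5,5.5)→(19.5,28.5)  cross = 19.5·28.5 − 19.5·5.5 = 448.5000; (r_i+r_j)·cross = 39·448.5000 = 17491.5000
edge 3: (19.5,28.5)→(16.5,38)  cross = 19.5·38 − 16.5·28.5 = 270.7500; (r_i+r_j)·cross = 36·270.7500 = 9747.0000
edge 4: (16.5,38)→(13,35.5)  cross = 16.5·35.5 − 13·38 = 91.7500; (r_i+r_j)·cross = 29.5·91.7500 = 2706.6250
edge 5: (13,35.5)→(7,29.5)  cross = 13·29.5 − 7·35.5 = 135.0000; (r_i+r_j)·cross = 20·135.0000 = 2700.0000
edge 6: (7,29.5)→(2,1.5)  cross = 7·1.5 − 2·29.5 = -48.5000; (r_i+r_j)·cross = 9·-48.5000 = -436.5000
Σcross = 894.7500 → A = |Σcross|/2 = 447.3750 mm²
Σ(r_i+r_j)·cross = 32444.0000 → first moment M = |Σ|/6 = 5407.3333
R_c = M/A = 5407.3333/447.3750 = 12.0868 mm
θ = 217° = 3.787364 rad
V = θ·R_c·A = 3.787364·12.0868·447.3750 = 20479.542 mm³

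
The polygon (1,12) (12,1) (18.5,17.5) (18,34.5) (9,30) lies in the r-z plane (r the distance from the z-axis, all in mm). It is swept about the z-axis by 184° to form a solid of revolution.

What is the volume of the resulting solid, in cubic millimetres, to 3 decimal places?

Profile (r,z), 5 vertices: (1,12) (12,1) (18.5,17.5) (18,34.5) (9,30)
edge 0: (1,12)→(12,1)  cross = 1·1 − 12·12 = -143.0000; (r_i+r_j)·cross = 13·-143.0000 = -1859.0000
edge 1: (12,1)→(18.5,17.5)  cross = 12·17.5 − 18.5·1 = 191.5000; (r_i+r_j)·cross = 30.5·191.5000 = 5840.7500
edge 2: (18.5,17.5)→(18,34.5)  cross = 18.5·34.5 − 18·17.5 = 323.2500; (r_i+r_j)·cross = 36.5·323.2500 = 11798.6250
edge 3: (18,34.5)→(9,30)  cross = 18·30 − 9·34.5 = 229.5000; (r_i+r_j)·cross = 27·229.5000 = 6196.5000
edge 4: (9,30)→(1,12)  cross = 9·12 − 1·30 = 78.0000; (r_i+r_j)·cross = 10·78.0000 = 780.0000
Σcross = 679.2500 → A = |Σcross|/2 = 339.6250 mm²
Σ(r_i+r_j)·cross = 22756.8750 → first moment M = |Σ|/6 = 3792.8125
R_c = M/A = 3792.8125/339.6250 = 11.1676 mm
θ = 184° = 3.211406 rad
V = θ·R_c·A = 3.211406·11.1676·339.6250 = 12180.260 mm³

Volume = 12180.260 mm³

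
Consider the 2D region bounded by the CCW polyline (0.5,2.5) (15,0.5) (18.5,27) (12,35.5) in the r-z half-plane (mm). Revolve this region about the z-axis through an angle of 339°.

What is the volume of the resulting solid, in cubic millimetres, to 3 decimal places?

Volume = 22663.050 mm³

Profile (r,z), 4 vertices: (0.5,2.5) (15,0.5) (18.5,27) (12,35.5)
edge 0: (0.5,2.5)→(15,0.5)  cross = 0.5·0.5 − 15·2.5 = -37.2500; (r_i+r_j)·cross = 15.5·-37.2500 = -577.3750
edge 1: (15,0.5)→(18.5,27)  cross = 15·27 − 18.5·0.5 = 395.7500; (r_i+r_j)·cross = 33.5·395.7500 = 13257.6250
edge 2: (18.5,27)→(12,35.5)  cross = 18.5·35.5 − 12·27 = 332.7500; (r_i+r_j)·cross = 30.5·332.7500 = 10148.8750
edge 3: (12,35.5)→(0.5,2.5)  cross = 12·2.5 − 0.5·35.5 = 12.2500; (r_i+r_j)·cross = 12.5·12.2500 = 153.1250
Σcross = 703.5000 → A = |Σcross|/2 = 351.7500 mm²
Σ(r_i+r_j)·cross = 22982.2500 → first moment M = |Σ|/6 = 3830.3750
R_c = M/A = 3830.3750/351.7500 = 10.8895 mm
θ = 339° = 5.916666 rad
V = θ·R_c·A = 5.916666·10.8895·351.7500 = 22663.050 mm³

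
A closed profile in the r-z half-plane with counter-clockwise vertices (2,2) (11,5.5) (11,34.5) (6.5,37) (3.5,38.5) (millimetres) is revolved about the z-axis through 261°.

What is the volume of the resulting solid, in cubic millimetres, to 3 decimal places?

Volume = 8272.157 mm³

Profile (r,z), 5 vertices: (2,2) (11,5.5) (11,34.5) (6.5,37) (3.5,38.5)
edge 0: (2,2)→(11,5.5)  cross = 2·5.5 − 11·2 = -11.0000; (r_i+r_j)·cross = 13·-11.0000 = -143.0000
edge 1: (11,5.5)→(11,34.5)  cross = 11·34.5 − 11·5.5 = 319.0000; (r_i+r_j)·cross = 22·319.0000 = 7018.0000
edge 2: (11,34.5)→(6.5,37)  cross = 11·37 − 6.5·34.5 = 182.7500; (r_i+r_j)·cross = 17.5·182.7500 = 3198.1250
edge 3: (6.5,37)→(3.5,38.5)  cross = 6.5·38.5 − 3.5·37 = 120.7500; (r_i+r_j)·cross = 10·120.7500 = 1207.5000
edge 4: (3.5,38.5)→(2,2)  cross = 3.5·2 − 2·38.5 = -70.0000; (r_i+r_j)·cross = 5.5·-70.0000 = -385.0000
Σcross = 541.5000 → A = |Σcross|/2 = 270.7500 mm²
Σ(r_i+r_j)·cross = 10895.6250 → first moment M = |Σ|/6 = 1815.9375
R_c = M/A = 1815.9375/270.7500 = 6.7071 mm
θ = 261° = 4.555309 rad
V = θ·R_c·A = 4.555309·6.7071·270.7500 = 8272.157 mm³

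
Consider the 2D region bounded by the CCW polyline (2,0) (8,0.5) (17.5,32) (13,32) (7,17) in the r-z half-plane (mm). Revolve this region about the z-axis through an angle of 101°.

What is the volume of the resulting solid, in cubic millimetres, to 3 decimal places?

Volume = 3038.119 mm³

Profile (r,z), 5 vertices: (2,0) (8,0.5) (17.5,32) (13,32) (7,17)
edge 0: (2,0)→(8,0.5)  cross = 2·0.5 − 8·0 = 1.0000; (r_i+r_j)·cross = 10·1.0000 = 10.0000
edge 1: (8,0.5)→(17.5,32)  cross = 8·32 − 17.5·0.5 = 247.2500; (r_i+r_j)·cross = 25.5·247.2500 = 6304.8750
edge 2: (17.5,32)→(13,32)  cross = 17.5·32 − 13·32 = 144.0000; (r_i+r_j)·cross = 30.5·144.0000 = 4392.0000
edge 3: (13,32)→(7,17)  cross = 13·17 − 7·32 = -3.0000; (r_i+r_j)·cross = 20·-3.0000 = -60.0000
edge 4: (7,17)→(2,0)  cross = 7·0 − 2·17 = -34.0000; (r_i+r_j)·cross = 9·-34.0000 = -306.0000
Σcross = 355.2500 → A = |Σcross|/2 = 177.6250 mm²
Σ(r_i+r_j)·cross = 10340.8750 → first moment M = |Σ|/6 = 1723.4792
R_c = M/A = 1723.4792/177.6250 = 9.7029 mm
θ = 101° = 1.762783 rad
V = θ·R_c·A = 1.762783·9.7029·177.6250 = 3038.119 mm³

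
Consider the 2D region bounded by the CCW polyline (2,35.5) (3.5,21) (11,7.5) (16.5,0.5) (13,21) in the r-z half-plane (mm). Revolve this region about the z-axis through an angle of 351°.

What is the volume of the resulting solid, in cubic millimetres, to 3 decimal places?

Volume = 9852.182 mm³

Profile (r,z), 5 vertices: (2,35.5) (3.5,21) (11,7.5) (16.5,0.5) (13,21)
edge 0: (2,35.5)→(3.5,21)  cross = 2·21 − 3.5·35.5 = -82.2500; (r_i+r_j)·cross = 5.5·-82.2500 = -452.3750
edge 1: (3.5,21)→(11,7.5)  cross = 3.5·7.5 − 11·21 = -204.7500; (r_i+r_j)·cross = 14.5·-204.7500 = -2968.8750
edge 2: (11,7.5)→(16.5,0.5)  cross = 11·0.5 − 16.5·7.5 = -118.2500; (r_i+r_j)·cross = 27.5·-118.2500 = -3251.8750
edge 3: (16.5,0.5)→(13,21)  cross = 16.5·21 − 13·0.5 = 340.0000; (r_i+r_j)·cross = 29.5·340.0000 = 10030.0000
edge 4: (13,21)→(2,35.5)  cross = 13·35.5 − 2·21 = 419.5000; (r_i+r_j)·cross = 15·419.5000 = 6292.5000
Σcross = 354.2500 → A = |Σcross|/2 = 177.1250 mm²
Σ(r_i+r_j)·cross = 9649.3750 → first moment M = |Σ|/6 = 1608.2292
R_c = M/A = 1608.2292/177.1250 = 9.0796 mm
θ = 351° = 6.126106 rad
V = θ·R_c·A = 6.126106·9.0796·177.1250 = 9852.182 mm³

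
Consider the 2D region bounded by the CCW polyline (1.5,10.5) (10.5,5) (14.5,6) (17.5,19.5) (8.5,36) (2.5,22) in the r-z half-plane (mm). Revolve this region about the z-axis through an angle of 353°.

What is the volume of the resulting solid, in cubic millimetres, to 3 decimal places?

Profile (r,z), 6 vertices: (1.5,10.5) (10.5,5) (14.5,6) (17.5,19.5) (8.5,36) (2.5,22)
edge 0: (1.5,10.5)→(10.5,5)  cross = 1.5·5 − 10.5·10.5 = -102.7500; (r_i+r_j)·cross = 12·-102.7500 = -1233.0000
edge 1: (10.5,5)→(14.5,6)  cross = 10.5·6 − 14.5·5 = -9.5000; (r_i+r_j)·cross = 25·-9.5000 = -237.5000
edge 2: (14.5,6)→(17.5,19.5)  cross = 14.5·19.5 − 17.5·6 = 177.7500; (r_i+r_j)·cross = 32·177.7500 = 5688.0000
edge 3: (17.5,19.5)→(8.5,36)  cross = 17.5·36 − 8.5·19.5 = 464.2500; (r_i+r_j)·cross = 26·464.2500 = 12070.5000
edge 4: (8.5,36)→(2.5,22)  cross = 8.5·22 − 2.5·36 = 97.0000; (r_i+r_j)·cross = 11·97.0000 = 1067.0000
edge 5: (2.5,22)→(1.5,10.5)  cross = 2.5·10.5 − 1.5·22 = -6.7500; (r_i+r_j)·cross = 4·-6.7500 = -27.0000
Σcross = 620.0000 → A = |Σcross|/2 = 310.0000 mm²
Σ(r_i+r_j)·cross = 17328.0000 → first moment M = |Σ|/6 = 2888.0000
R_c = M/A = 2888.0000/310.0000 = 9.3161 mm
θ = 353° = 6.161012 rad
V = θ·R_c·A = 6.161012·9.3161·310.0000 = 17793.003 mm³

Volume = 17793.003 mm³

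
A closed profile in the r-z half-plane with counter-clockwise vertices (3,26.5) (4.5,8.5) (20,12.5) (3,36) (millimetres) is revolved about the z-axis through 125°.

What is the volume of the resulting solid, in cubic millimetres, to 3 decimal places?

Volume = 4376.595 mm³

Profile (r,z), 4 vertices: (3,26.5) (4.5,8.5) (20,12.5) (3,36)
edge 0: (3,26.5)→(4.5,8.5)  cross = 3·8.5 − 4.5·26.5 = -93.7500; (r_i+r_j)·cross = 7.5·-93.7500 = -703.1250
edge 1: (4.5,8.5)→(20,12.5)  cross = 4.5·12.5 − 20·8.5 = -113.7500; (r_i+r_j)·cross = 24.5·-113.7500 = -2786.8750
edge 2: (20,12.5)→(3,36)  cross = 20·36 − 3·12.5 = 682.5000; (r_i+r_j)·cross = 23·682.5000 = 15697.5000
edge 3: (3,36)→(3,26.5)  cross = 3·26.5 − 3·36 = -28.5000; (r_i+r_j)·cross = 6·-28.5000 = -171.0000
Σcross = 446.5000 → A = |Σcross|/2 = 223.2500 mm²
Σ(r_i+r_j)·cross = 12036.5000 → first moment M = |Σ|/6 = 2006.0833
R_c = M/A = 2006.0833/223.2500 = 8.9858 mm
θ = 125° = 2.181662 rad
V = θ·R_c·A = 2.181662·8.9858·223.2500 = 4376.595 mm³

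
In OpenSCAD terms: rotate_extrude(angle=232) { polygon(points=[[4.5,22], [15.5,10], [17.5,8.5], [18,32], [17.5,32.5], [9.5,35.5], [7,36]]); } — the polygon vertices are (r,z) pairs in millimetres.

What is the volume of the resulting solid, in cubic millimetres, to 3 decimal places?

Volume = 12064.484 mm³

Profile (r,z), 7 vertices: (4.5,22) (15.5,10) (17.5,8.5) (18,32) (17.5,32.5) (9.5,35.5) (7,36)
edge 0: (4.5,22)→(15.5,10)  cross = 4.5·10 − 15.5·22 = -296.0000; (r_i+r_j)·cross = 20·-296.0000 = -5920.0000
edge 1: (15.5,10)→(17.5,8.5)  cross = 15.5·8.5 − 17.5·10 = -43.2500; (r_i+r_j)·cross = 33·-43.2500 = -1427.2500
edge 2: (17.5,8.5)→(18,32)  cross = 17.5·32 − 18·8.5 = 407.0000; (r_i+r_j)·cross = 35.5·407.0000 = 14448.5000
edge 3: (18,32)→(17.5,32.5)  cross = 18·32.5 − 17.5·32 = 25.0000; (r_i+r_j)·cross = 35.5·25.0000 = 887.5000
edge 4: (17.5,32.5)→(9.5,35.5)  cross = 17.5·35.5 − 9.5·32.5 = 312.5000; (r_i+r_j)·cross = 27·312.5000 = 8437.5000
edge 5: (9.5,35.5)→(7,36)  cross = 9.5·36 − 7·35.5 = 93.5000; (r_i+r_j)·cross = 16.5·93.5000 = 1542.7500
edge 6: (7,36)→(4.5,22)  cross = 7·22 − 4.5·36 = -8.0000; (r_i+r_j)·cross = 11.5·-8.0000 = -92.0000
Σcross = 490.7500 → A = |Σcross|/2 = 245.3750 mm²
Σ(r_i+r_j)·cross = 17877.0000 → first moment M = |Σ|/6 = 2979.5000
R_c = M/A = 2979.5000/245.3750 = 12.1426 mm
θ = 232° = 4.049164 rad
V = θ·R_c·A = 4.049164·12.1426·245.3750 = 12064.484 mm³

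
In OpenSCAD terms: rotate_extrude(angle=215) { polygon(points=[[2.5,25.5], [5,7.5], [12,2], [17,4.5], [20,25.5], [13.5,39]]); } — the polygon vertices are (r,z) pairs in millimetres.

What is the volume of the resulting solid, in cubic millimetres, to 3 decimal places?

Volume = 18549.337 mm³

Profile (r,z), 6 vertices: (2.5,25.5) (5,7.5) (12,2) (17,4.5) (20,25.5) (13.5,39)
edge 0: (2.5,25.5)→(5,7.5)  cross = 2.5·7.5 − 5·25.5 = -108.7500; (r_i+r_j)·cross = 7.5·-108.7500 = -815.6250
edge 1: (5,7.5)→(12,2)  cross = 5·2 − 12·7.5 = -80.0000; (r_i+r_j)·cross = 17·-80.0000 = -1360.0000
edge 2: (12,2)→(17,4.5)  cross = 12·4.5 − 17·2 = 20.0000; (r_i+r_j)·cross = 29·20.0000 = 580.0000
edge 3: (17,4.5)→(20,25.5)  cross = 17·25.5 − 20·4.5 = 343.5000; (r_i+r_j)·cross = 37·343.5000 = 12709.5000
edge 4: (20,25.5)→(13.5,39)  cross = 20·39 − 13.5·25.5 = 435.7500; (r_i+r_j)·cross = 33.5·435.7500 = 14597.6250
edge 5: (13.5,39)→(2.5,25.5)  cross = 13.5·25.5 − 2.5·39 = 246.7500; (r_i+r_j)·cross = 16·246.7500 = 3948.0000
Σcross = 857.2500 → A = |Σcross|/2 = 428.6250 mm²
Σ(r_i+r_j)·cross = 29659.5000 → first moment M = |Σ|/6 = 4943.2500
R_c = M/A = 4943.2500/428.6250 = 11.5328 mm
θ = 215° = 3.752458 rad
V = θ·R_c·A = 3.752458·11.5328·428.6250 = 18549.337 mm³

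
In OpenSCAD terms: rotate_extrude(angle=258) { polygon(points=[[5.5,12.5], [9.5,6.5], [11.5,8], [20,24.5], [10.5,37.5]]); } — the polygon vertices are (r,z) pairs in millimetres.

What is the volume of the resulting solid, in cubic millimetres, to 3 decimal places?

Profile (r,z), 5 vertices: (5.5,12.5) (9.5,6.5) (11.5,8) (20,24.5) (10.5,37.5)
edge 0: (5.5,12.5)→(9.5,6.5)  cross = 5.5·6.5 − 9.5·12.5 = -83.0000; (r_i+r_j)·cross = 15·-83.0000 = -1245.0000
edge 1: (9.5,6.5)→(11.5,8)  cross = 9.5·8 − 11.5·6.5 = 1.2500; (r_i+r_j)·cross = 21·1.2500 = 26.2500
edge 2: (11.5,8)→(20,24.5)  cross = 11.5·24.5 − 20·8 = 121.7500; (r_i+r_j)·cross = 31.5·121.7500 = 3835.1250
edge 3: (20,24.5)→(10.5,37.5)  cross = 20·37.5 − 10.5·24.5 = 492.7500; (r_i+r_j)·cross = 30.5·492.7500 = 15028.8750
edge 4: (10.5,37.5)→(5.5,12.5)  cross = 10.5·12.5 − 5.5·37.5 = -75.0000; (r_i+r_j)·cross = 16·-75.0000 = -1200.0000
Σcross = 457.7500 → A = |Σcross|/2 = 228.8750 mm²
Σ(r_i+r_j)·cross = 16445.2500 → first moment M = |Σ|/6 = 2740.8750
R_c = M/A = 2740.8750/228.8750 = 11.9754 mm
θ = 258° = 4.502949 rad
V = θ·R_c·A = 4.502949·11.9754·228.8750 = 12342.022 mm³

Volume = 12342.022 mm³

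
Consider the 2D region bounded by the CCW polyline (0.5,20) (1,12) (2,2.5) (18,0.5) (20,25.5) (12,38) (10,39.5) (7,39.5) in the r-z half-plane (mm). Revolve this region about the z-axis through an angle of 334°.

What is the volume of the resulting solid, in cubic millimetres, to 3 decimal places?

Volume = 34596.394 mm³

Profile (r,z), 8 vertices: (0.5,20) (1,12) (2,2.5) (18,0.5) (20,25.5) (12,38) (10,39.5) (7,39.5)
edge 0: (0.5,20)→(1,12)  cross = 0.5·12 − 1·20 = -14.0000; (r_i+r_j)·cross = 1.5·-14.0000 = -21.0000
edge 1: (1,12)→(2,2.5)  cross = 1·2.5 − 2·12 = -21.5000; (r_i+r_j)·cross = 3·-21.5000 = -64.5000
edge 2: (2,2.5)→(18,0.5)  cross = 2·0.5 − 18·2.5 = -44.0000; (r_i+r_j)·cross = 20·-44.0000 = -880.0000
edge 3: (18,0.5)→(20,25.5)  cross = 18·25.5 − 20·0.5 = 449.0000; (r_i+r_j)·cross = 38·449.0000 = 17062.0000
edge 4: (20,25.5)→(12,38)  cross = 20·38 − 12·25.5 = 454.0000; (r_i+r_j)·cross = 32·454.0000 = 14528.0000
edge 5: (12,38)→(10,39.5)  cross = 12·39.5 − 10·38 = 94.0000; (r_i+r_j)·cross = 22·94.0000 = 2068.0000
edge 6: (10,39.5)→(7,39.5)  cross = 10·39.5 − 7·39.5 = 118.5000; (r_i+r_j)·cross = 17·118.5000 = 2014.5000
edge 7: (7,39.5)→(0.5,20)  cross = 7·20 − 0.5·39.5 = 120.2500; (r_i+r_j)·cross = 7.5·120.2500 = 901.8750
Σcross = 1156.2500 → A = |Σcross|/2 = 578.1250 mm²
Σ(r_i+r_j)·cross = 35608.8750 → first moment M = |Σ|/6 = 5934.8125
R_c = M/A = 5934.8125/578.1250 = 10.2656 mm
θ = 334° = 5.829400 rad
V = θ·R_c·A = 5.829400·10.2656·578.1250 = 34596.394 mm³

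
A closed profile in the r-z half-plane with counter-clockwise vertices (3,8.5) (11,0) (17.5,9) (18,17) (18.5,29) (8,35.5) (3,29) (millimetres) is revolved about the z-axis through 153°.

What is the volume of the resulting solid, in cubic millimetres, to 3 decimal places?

Profile (r,z), 7 vertices: (3,8.5) (11,0) (17.5,9) (18,17) (18.5,29) (8,35.5) (3,29)
edge 0: (3,8.5)→(11,0)  cross = 3·0 − 11·8.5 = -93.5000; (r_i+r_j)·cross = 14·-93.5000 = -1309.0000
edge 1: (11,0)→(17.5,9)  cross = 11·9 − 17.5·0 = 99.0000; (r_i+r_j)·cross = 28.5·99.0000 = 2821.5000
edge 2: (17.5,9)→(18,17)  cross = 17.5·17 − 18·9 = 135.5000; (r_i+r_j)·cross = 35.5·135.5000 = 4810.2500
edge 3: (18,17)→(18.5,29)  cross = 18·29 − 18.5·17 = 207.5000; (r_i+r_j)·cross = 36.5·207.5000 = 7573.7500
edge 4: (18.5,29)→(8,35.5)  cross = 18.5·35.5 − 8·29 = 424.7500; (r_i+r_j)·cross = 26.5·424.7500 = 11255.8750
edge 5: (8,35.5)→(3,29)  cross = 8·29 − 3·35.5 = 125.5000; (r_i+r_j)·cross = 11·125.5000 = 1380.5000
edge 6: (3,29)→(3,8.5)  cross = 3·8.5 − 3·29 = -61.5000; (r_i+r_j)·cross = 6·-61.5000 = -369.0000
Σcross = 837.2500 → A = |Σcross|/2 = 418.6250 mm²
Σ(r_i+r_j)·cross = 26163.8750 → first moment M = |Σ|/6 = 4360.6458
R_c = M/A = 4360.6458/418.6250 = 10.4166 mm
θ = 153° = 2.670354 rad
V = θ·R_c·A = 2.670354·10.4166·418.6250 = 11644.467 mm³

Volume = 11644.467 mm³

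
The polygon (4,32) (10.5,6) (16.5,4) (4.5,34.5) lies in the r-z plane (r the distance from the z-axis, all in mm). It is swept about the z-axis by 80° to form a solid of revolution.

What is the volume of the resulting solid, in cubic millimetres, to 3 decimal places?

Volume = 1294.860 mm³

Profile (r,z), 4 vertices: (4,32) (10.5,6) (16.5,4) (4.5,34.5)
edge 0: (4,32)→(10.5,6)  cross = 4·6 − 10.5·32 = -312.0000; (r_i+r_j)·cross = 14.5·-312.0000 = -4524.0000
edge 1: (10.5,6)→(16.5,4)  cross = 10.5·4 − 16.5·6 = -57.0000; (r_i+r_j)·cross = 27·-57.0000 = -1539.0000
edge 2: (16.5,4)→(4.5,34.5)  cross = 16.5·34.5 − 4.5·4 = 551.2500; (r_i+r_j)·cross = 21·551.2500 = 11576.2500
edge 3: (4.5,34.5)→(4,32)  cross = 4.5·32 − 4·34.5 = 6.0000; (r_i+r_j)·cross = 8.5·6.0000 = 51.0000
Σcross = 188.2500 → A = |Σcross|/2 = 94.1250 mm²
Σ(r_i+r_j)·cross = 5564.2500 → first moment M = |Σ|/6 = 927.3750
R_c = M/A = 927.3750/94.1250 = 9.8526 mm
θ = 80° = 1.396263 rad
V = θ·R_c·A = 1.396263·9.8526·94.1250 = 1294.860 mm³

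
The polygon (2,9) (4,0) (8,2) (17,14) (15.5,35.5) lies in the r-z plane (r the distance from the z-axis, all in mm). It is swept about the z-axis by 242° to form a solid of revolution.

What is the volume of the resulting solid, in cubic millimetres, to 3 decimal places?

Profile (r,z), 5 vertices: (2,9) (4,0) (8,2) (17,14) (15.5,35.5)
edge 0: (2,9)→(4,0)  cross = 2·0 − 4·9 = -36.0000; (r_i+r_j)·cross = 6·-36.0000 = -216.0000
edge 1: (4,0)→(8,2)  cross = 4·2 − 8·0 = 8.0000; (r_i+r_j)·cross = 12·8.0000 = 96.0000
edge 2: (8,2)→(17,14)  cross = 8·14 − 17·2 = 78.0000; (r_i+r_j)·cross = 25·78.0000 = 1950.0000
edge 3: (17,14)→(15.5,35.5)  cross = 17·35.5 − 15.5·14 = 386.5000; (r_i+r_j)·cross = 32.5·386.5000 = 12561.2500
edge 4: (15.5,35.5)→(2,9)  cross = 15.5·9 − 2·35.5 = 68.5000; (r_i+r_j)·cross = 17.5·68.5000 = 1198.7500
Σcross = 505.0000 → A = |Σcross|/2 = 252.5000 mm²
Σ(r_i+r_j)·cross = 15590.0000 → first moment M = |Σ|/6 = 2598.3333
R_c = M/A = 2598.3333/252.5000 = 10.2904 mm
θ = 242° = 4.223697 rad
V = θ·R_c·A = 4.223697·10.2904·252.5000 = 10974.572 mm³

Volume = 10974.572 mm³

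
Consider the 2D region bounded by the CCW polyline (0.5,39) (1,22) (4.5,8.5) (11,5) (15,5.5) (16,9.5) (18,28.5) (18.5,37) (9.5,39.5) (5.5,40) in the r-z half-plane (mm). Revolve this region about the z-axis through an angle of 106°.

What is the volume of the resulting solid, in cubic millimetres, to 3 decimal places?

Profile (r,z), 10 vertices: (0.5,39) (1,22) (4.5,8.5) (11,5) (15,5.5) (16,9.5) (18,28.5) (18.5,37) (9.5,39.5) (5.5,40)
edge 0: (0.5,39)→(1,22)  cross = 0.5·22 − 1·39 = -28.0000; (r_i+r_j)·cross = 1.5·-28.0000 = -42.0000
edge 1: (1,22)→(4.5,8.5)  cross = 1·8.5 − 4.5·22 = -90.5000; (r_i+r_j)·cross = 5.5·-90.5000 = -497.7500
edge 2: (4.5,8.5)→(11,5)  cross = 4.5·5 − 11·8.5 = -71.0000; (r_i+r_j)·cross = 15.5·-71.0000 = -1100.5000
edge 3: (11,5)→(15,5.5)  cross = 11·5.5 − 15·5 = -14.5000; (r_i+r_j)·cross = 26·-14.5000 = -377.0000
edge 4: (15,5.5)→(16,9.5)  cross = 15·9.5 − 16·5.5 = 54.5000; (r_i+r_j)·cross = 31·54.5000 = 1689.5000
edge 5: (16,9.5)→(18,28.5)  cross = 16·28.5 − 18·9.5 = 285.0000; (r_i+r_j)·cross = 34·285.0000 = 9690.0000
edge 6: (18,28.5)→(18.5,37)  cross = 18·37 − 18.5·28.5 = 138.7500; (r_i+r_j)·cross = 36.5·138.7500 = 5064.3750
edge 7: (18.5,37)→(9.5,39.5)  cross = 18.5·39.5 − 9.5·37 = 379.2500; (r_i+r_j)·cross = 28·379.2500 = 10619.0000
edge 8: (9.5,39.5)→(5.5,40)  cross = 9.5·40 − 5.5·39.5 = 162.7500; (r_i+r_j)·cross = 15·162.7500 = 2441.2500
edge 9: (5.5,40)→(0.5,39)  cross = 5.5·39 − 0.5·40 = 194.5000; (r_i+r_j)·cross = 6·194.5000 = 1167.0000
Σcross = 1010.7500 → A = |Σcross|/2 = 505.3750 mm²
Σ(r_i+r_j)·cross = 28653.8750 → first moment M = |Σ|/6 = 4775.6458
R_c = M/A = 4775.6458/505.3750 = 9.4497 mm
θ = 106° = 1.850049 rad
V = θ·R_c·A = 1.850049·9.4497·505.3750 = 8835.179 mm³

Volume = 8835.179 mm³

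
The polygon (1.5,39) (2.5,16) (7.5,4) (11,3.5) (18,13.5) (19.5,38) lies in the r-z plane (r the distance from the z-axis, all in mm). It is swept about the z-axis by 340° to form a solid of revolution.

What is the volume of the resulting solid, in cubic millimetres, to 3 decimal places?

Profile (r,z), 6 vertices: (1.5,39) (2.5,16) (7.5,4) (11,3.5) (18,13.5) (19.5,38)
edge 0: (1.5,39)→(2.5,16)  cross = 1.5·16 − 2.5·39 = -73.5000; (r_i+r_j)·cross = 4·-73.5000 = -294.0000
edge 1: (2.5,16)→(7.5,4)  cross = 2.5·4 − 7.5·16 = -110.0000; (r_i+r_j)·cross = 10·-110.0000 = -1100.0000
edge 2: (7.5,4)→(11,3.5)  cross = 7.5·3.5 − 11·4 = -17.7500; (r_i+r_j)·cross = 18.5·-17.7500 = -328.3750
edge 3: (11,3.5)→(18,13.5)  cross = 11·13.5 − 18·3.5 = 85.5000; (r_i+r_j)·cross = 29·85.5000 = 2479.5000
edge 4: (18,13.5)→(19.5,38)  cross = 18·38 − 19.5·13.5 = 420.7500; (r_i+r_j)·cross = 37.5·420.7500 = 15778.1250
edge 5: (19.5,38)→(1.5,39)  cross = 19.5·39 − 1.5·38 = 703.5000; (r_i+r_j)·cross = 21·703.5000 = 14773.5000
Σcross = 1008.5000 → A = |Σcross|/2 = 504.2500 mm²
Σ(r_i+r_j)·cross = 31308.7500 → first moment M = |Σ|/6 = 5218.1250
R_c = M/A = 5218.1250/504.2500 = 10.3483 mm
θ = 340° = 5.934119 rad
V = θ·R_c·A = 5.934119·10.3483·504.2500 = 30964.977 mm³

Volume = 30964.977 mm³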